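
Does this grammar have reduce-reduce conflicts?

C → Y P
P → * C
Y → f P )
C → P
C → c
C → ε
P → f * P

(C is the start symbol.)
Yes — I14: [C → P .] vs [P → f * P .]

Augment with C' → C and build the canonical LR(0) collection (I0 = CLOSURE({[C' → . C]}), then GOTO on every symbol after a dot until no new states appear). It has 16 states:
  I0: { [C → . P], [C → . Y P], [C → . c], [C → .], [C' → . C], [P → . * C], [P → . f * P], [Y → . f P )] }  — shift, reduce
  I1: { [C → . P], [C → . Y P], [C → . c], [C → .], [P → * . C], [P → . * C], [P → . f * P], [Y → . f P )] }  — shift, reduce
  I2: { [C' → C .] }  — accept
  I3: { [C → P .] }  — reduce
  I4: { [C → Y . P], [P → . * C], [P → . f * P] }  — shift
  I5: { [C → c .] }  — reduce
  I6: { [P → . * C], [P → . f * P], [P → f . * P], [Y → f . P )] }  — shift
  I7: { [C → . P], [C → . Y P], [C → . c], [C → .], [P → * . C], [P → . * C], [P → . f * P], [P → f * . P], [Y → . f P )] }  — shift, reduce
  I8: { [Y → f P . )] }  — shift
  I9: { [P → f . * P] }  — shift
  I10: { [P → . * C], [P → . f * P], [P → f * . P] }  — shift
  I11: { [P → f * P .] }  — reduce
  I12: { [Y → f P ) .] }  — reduce
  I13: { [P → * C .] }  — reduce
  I14: { [C → P .], [P → f * P .] }  — 2 reduces
  I15: { [C → Y P .] }  — reduce

I14 contains complete items [C → P .], [P → f * P .] — reduce-reduce conflict.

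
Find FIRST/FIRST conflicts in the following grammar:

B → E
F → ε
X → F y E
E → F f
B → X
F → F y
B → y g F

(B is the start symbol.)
Yes. B → E / B → X on { 'y' }; B → E / B → y g F on { 'y' }; B → X / B → y g F on { 'y' }

FIRST sets of the non-terminals at (or reachable through a nullable prefix from) the front of some alternative:
  FIRST(E) = { 'f', 'y' }
  FIRST(X) = { 'y' }
  FIRST(F) = { 'y', ε }

Productions for B:
  B → E: FIRST = { 'f', 'y' }
  B → X: FIRST = { 'y' }
  B → y g F: FIRST = { 'y' }
Productions for F:
  F → ε: FIRST = { ε }
  F → F y: FIRST = { 'y' }
X, E have only one production, so no FIRST/FIRST conflict is possible there.

Conflict for B: B → E and B → X
  Overlap: { 'y' }
Conflict for B: B → E and B → y g F
  Overlap: { 'y' }
Conflict for B: B → X and B → y g F
  Overlap: { 'y' }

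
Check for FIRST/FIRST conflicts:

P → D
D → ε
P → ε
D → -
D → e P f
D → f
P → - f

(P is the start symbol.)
Yes. P → D / P → ε on { ε }; P → D / P → '-' f on { '-' }

A FIRST/FIRST conflict occurs when two productions N → α and N → β for the same non-terminal have FIRST(α) ∩ FIRST(β) ≠ ∅ (with ε ∈ FIRST of a nullable right-hand side, so two nullable alternatives also conflict).

FIRST sets of the non-terminals at (or reachable through a nullable prefix from) the front of some alternative:
  FIRST(D) = { '-', 'e', 'f', ε }

Productions for P:
  P → D: FIRST = { '-', 'e', 'f', ε }
  P → ε: FIRST = { ε }
  P → - f: FIRST = { '-' }
Productions for D:
  D → ε: FIRST = { ε }
  D → -: FIRST = { '-' }
  D → e P f: FIRST = { 'e' }
  D → f: FIRST = { 'f' }

Conflict for P: P → D and P → ε
  Overlap: { ε }
Conflict for P: P → D and P → - f
  Overlap: { '-' }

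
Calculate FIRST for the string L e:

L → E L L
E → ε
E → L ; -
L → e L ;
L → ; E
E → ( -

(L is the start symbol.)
{ '(', ';', 'e' }

FIRST sets of the non-terminals involved (from the grammar, by fixed-point iteration):
  FIRST(L) = { '(', ';', 'e' }

To compute FIRST(L e), process the symbols left to right:
Symbol L is a non-terminal. Add FIRST(L) \ {ε} = { '(', ';', 'e' }
L is not nullable (ε ∉ FIRST(L)), so stop here.
FIRST(L e) = { '(', ';', 'e' }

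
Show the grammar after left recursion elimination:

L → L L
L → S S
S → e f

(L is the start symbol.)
L is directly left-recursive. The standard transformation for
  A → A α₁ | ... | A α_m | β₁ | ... | β_n
is
  A  → β₁ A' | ... | β_n A'
  A' → α₁ A' | ... | α_m A' | ε

L → S S becomes L → S S L'
L → L L becomes L' → L L'
Add L' → ε

Productions for other non-terminals are unchanged:
  S → e f

Resulting grammar:
L → S S L'
L' → L L'
L' → ε
S → e f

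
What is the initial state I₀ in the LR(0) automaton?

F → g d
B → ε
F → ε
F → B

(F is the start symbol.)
{ [B → .], [F → . B], [F → . g d], [F → .], [F' → . F] }

First, augment the grammar with F' → F
I₀ = CLOSURE({ [F' → . F] }):
  [F' → . F] has the dot before F: add [F → . g d], [F → .], [F → . B]
  [F → . B] has the dot before B: add [B → .]
No further items can be added.

I₀ = { [B → .], [F → . B], [F → . g d], [F → .], [F' → . F] }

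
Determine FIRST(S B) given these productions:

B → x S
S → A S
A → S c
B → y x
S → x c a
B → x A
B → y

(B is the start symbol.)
{ 'x' }

FIRST sets of the non-terminals involved (from the grammar, by fixed-point iteration):
  FIRST(S) = { 'x' }

To compute FIRST(S B), process the symbols left to right:
Symbol S is a non-terminal. Add FIRST(S) \ {ε} = { 'x' }
S is not nullable (ε ∉ FIRST(S)), so stop here.
FIRST(S B) = { 'x' }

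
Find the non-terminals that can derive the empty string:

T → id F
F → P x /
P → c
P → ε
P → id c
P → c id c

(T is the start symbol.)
A non-terminal is nullable if it can derive ε (the empty string): either it has an ε-production, or it has a production whose right-hand side consists entirely of nullable non-terminals.

ε-productions: P → ε
So P is immediately nullable.
No further non-terminal can be added: every production for the remaining non-terminals contains a terminal or a non-nullable non-terminal.
Nullable = { 'P' }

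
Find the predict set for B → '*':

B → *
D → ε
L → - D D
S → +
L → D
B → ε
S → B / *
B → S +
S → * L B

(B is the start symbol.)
{ '*' }

PREDICT(B → '*') = (FIRST(RHS) \ {ε}) ∪ (FOLLOW(B) if ε ∈ FIRST(RHS), i.e. RHS ⇒* ε)
FIRST('*') = { '*' }
ε ∉ FIRST('*'), so FOLLOW(B) is not added.
PREDICT(B → '*') = { '*' }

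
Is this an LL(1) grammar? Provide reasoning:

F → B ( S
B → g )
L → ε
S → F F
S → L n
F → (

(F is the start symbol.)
A grammar is LL(1) if for each non-terminal N with multiple productions, the predict sets of those productions are pairwise disjoint, where PREDICT(N → α) = (FIRST(α) \ {ε}) ∪ (FOLLOW(N) if α ⇒* ε).

Relevant sets:
  FIRST(B) = { 'g' }
  FIRST(F) = { '(', 'g' }
  FIRST(L) = { ε }

For F:
  PREDICT(F → B '(' S) = { 'g' }
  PREDICT(F → '(') = { '(' }
For S:
  PREDICT(S → F F) = { '(', 'g' }
  PREDICT(S → L n) = { 'n' }
B, L have a single production, so nothing to check there.

All predict sets are disjoint. The grammar IS LL(1).

Answer: Yes, the grammar is LL(1).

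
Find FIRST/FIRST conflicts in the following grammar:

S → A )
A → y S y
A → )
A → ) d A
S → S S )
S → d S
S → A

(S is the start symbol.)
Yes. S → A ')' / S → S S ')' on { ')', 'y' }; S → A ')' / S → A on { ')', 'y' }; S → S S ')' / S → d S on { 'd' }; S → S S ')' / S → A on { ')', 'y' }; A → ')' / A → ')' d A on { ')' }

A FIRST/FIRST conflict occurs when two productions N → α and N → β for the same non-terminal have FIRST(α) ∩ FIRST(β) ≠ ∅ (with ε ∈ FIRST of a nullable right-hand side, so two nullable alternatives also conflict).

FIRST sets of the non-terminals at (or reachable through a nullable prefix from) the front of some alternative:
  FIRST(A) = { ')', 'y' }
  FIRST(S) = { ')', 'd', 'y' }

Productions for S:
  S → A ): FIRST = { ')', 'y' }
  S → S S ): FIRST = { ')', 'd', 'y' }
  S → d S: FIRST = { 'd' }
  S → A: FIRST = { ')', 'y' }
Productions for A:
  A → y S y: FIRST = { 'y' }
  A → ): FIRST = { ')' }
  A → ) d A: FIRST = { ')' }

Conflict for S: S → A ) and S → S S )
  Overlap: { ')', 'y' }
Conflict for S: S → A ) and S → A
  Overlap: { ')', 'y' }
Conflict for S: S → S S ) and S → d S
  Overlap: { 'd' }
Conflict for S: S → S S ) and S → A
  Overlap: { ')', 'y' }
Conflict for A: A → ) and A → ) d A
  Overlap: { ')' }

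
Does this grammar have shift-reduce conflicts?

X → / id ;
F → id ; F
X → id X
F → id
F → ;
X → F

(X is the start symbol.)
Yes — I5: [F → id .] vs [F → . ;]; I6: [F → ; .] vs [F → . ;]; I9: [F → id .] vs [F → id . ; F]

Augment with X' → X and build the canonical LR(0) collection (I0 = CLOSURE({[X' → . X]}), then GOTO on every symbol after a dot until no new states appear). It has 13 states:
  I0: { [F → . ;], [F → . id ; F], [F → . id], [X → . / id ;], [X → . F], [X → . id X], [X' → . X] }  — shift
  I1: { [X → / . id ;] }  — shift
  I2: { [F → ; .] }  — reduce
  I3: { [X → F .] }  — reduce
  I4: { [X' → X .] }  — accept
  I5: { [F → . ;], [F → . id ; F], [F → . id], [F → id . ; F], [F → id .], [X → . / id ;], [X → . F], [X → . id X], [X → id . X] }  — shift, reduce
  I6: { [F → . ;], [F → . id ; F], [F → . id], [F → ; .], [F → id ; . F] }  — shift, reduce
  I7: { [X → id X .] }  — reduce
  I8: { [F → id ; F .] }  — reduce
  I9: { [F → id . ; F], [F → id .] }  — shift, reduce
  I10: { [F → . ;], [F → . id ; F], [F → . id], [F → id ; . F] }  — shift
  I11: { [X → / id . ;] }  — shift
  I12: { [X → / id ; .] }  — reduce

I5 contains reduce item [F → id .] and shift items [F → . ;], [F → . id], [F → . id ; F], [F → id . ; F], [X → . / id ;], [X → . id X] — shift-reduce conflict.
I6 contains reduce item [F → ; .] and shift items [F → . ;], [F → . id], [F → . id ; F] — shift-reduce conflict.
I9 contains reduce item [F → id .] and shift item [F → id . ; F] — shift-reduce conflict.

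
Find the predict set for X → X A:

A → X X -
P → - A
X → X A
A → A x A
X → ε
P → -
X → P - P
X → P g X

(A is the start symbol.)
{ '-' }

PREDICT(X → X A) = (FIRST(RHS) \ {ε}) ∪ (FOLLOW(X) if ε ∈ FIRST(RHS), i.e. RHS ⇒* ε)
FIRST(X) = { '-', ε }
FIRST(A) = { '-' }
FIRST(X A) = { '-' }
ε ∉ FIRST(X A), so FOLLOW(X) is not added.
PREDICT(X → X A) = { '-' }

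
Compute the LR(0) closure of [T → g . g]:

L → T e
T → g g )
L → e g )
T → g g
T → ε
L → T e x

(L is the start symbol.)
{ [T → g . g] }

To compute CLOSURE, for each item [A → α.Bβ] where B is a non-terminal, add [B → .γ] for all productions B → γ; repeat for the newly added items until nothing changes.

Start with: [T → g . g]
The dot precedes the terminal g, so nothing is added.

CLOSURE = { [T → g . g] }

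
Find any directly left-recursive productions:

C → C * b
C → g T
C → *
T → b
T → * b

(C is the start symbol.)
C → C * b: LEFT RECURSIVE (starts with C)
C → g T: starts with g
C → *: starts with '*'
T → b: starts with b
T → * b: starts with '*'

The grammar has direct left recursion on: C.

Answer: Yes, C is left-recursive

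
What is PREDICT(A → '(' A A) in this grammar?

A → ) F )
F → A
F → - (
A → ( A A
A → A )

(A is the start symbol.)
{ '(' }

PREDICT(A → '(' A A) = (FIRST(RHS) \ {ε}) ∪ (FOLLOW(A) if ε ∈ FIRST(RHS), i.e. RHS ⇒* ε)
FIRST('(' A A) = { '(' }
ε ∉ FIRST('(' A A), so FOLLOW(A) is not added.
PREDICT(A → '(' A A) = { '(' }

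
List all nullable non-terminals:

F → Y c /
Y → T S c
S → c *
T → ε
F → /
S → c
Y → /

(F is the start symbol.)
{ 'T' }

ε-productions: T → ε
So T is immediately nullable.
No further non-terminal can be added: every production for the remaining non-terminals contains a terminal or a non-nullable non-terminal.
Nullable = { 'T' }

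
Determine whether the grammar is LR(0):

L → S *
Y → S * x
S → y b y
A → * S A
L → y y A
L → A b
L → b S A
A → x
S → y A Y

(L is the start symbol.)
Yes, the grammar is LR(0)

A grammar is LR(0) if no state in the canonical LR(0) collection has:
  - both a shift item (dot before a terminal) and a complete item (shift-reduce conflict), or
  - two or more complete items (reduce-reduce conflict; the accept item [L' → L .] counts as a complete item here).

Augment with L' → L and build the canonical LR(0) collection (I0 = CLOSURE({[L' → . L]}), then GOTO on every symbol after a dot until no new states appear). It has 24 states:
  I0: { [A → . * S A], [A → . x], [L → . A b], [L → . S *], [L → . b S A], [L → . y y A], [L' → . L], [S → . y A Y], [S → . y b y] }  — shift
  I1: { [A → * . S A], [S → . y A Y], [S → . y b y] }  — shift
  I2: { [L → A . b] }  — shift
  I3: { [L' → L .] }  — accept
  I4: { [L → S . *] }  — shift
  I5: { [L → b . S A], [S → . y A Y], [S → . y b y] }  — shift
  I6: { [A → x .] }  — reduce
  I7: { [A → . * S A], [A → . x], [L → y . y A], [S → y . A Y], [S → y . b y] }  — shift
  I8: { [S → . y A Y], [S → . y b y], [S → y A . Y], [Y → . S * x] }  — shift
  I9: { [S → y b . y] }  — shift
  I10: { [A → . * S A], [A → . x], [L → y y . A] }  — shift
  I11: { [L → y y A .] }  — reduce
  I12: { [S → y b y .] }  — reduce
  I13: { [Y → S . * x] }  — shift
  I14: { [S → y A Y .] }  — reduce
  I15: { [A → . * S A], [A → . x], [S → y . A Y], [S → y . b y] }  — shift
  I16: { [Y → S * . x] }  — shift
  I17: { [Y → S * x .] }  — reduce
  I18: { [A → . * S A], [A → . x], [L → b S . A] }  — shift
  I19: { [L → b S A .] }  — reduce
  I20: { [L → S * .] }  — reduce
  I21: { [L → A b .] }  — reduce
  I22: { [A → * S . A], [A → . * S A], [A → . x] }  — shift
  I23: { [A → * S A .] }  — reduce

Every state is either a pure shift/goto state or contains exactly one complete item and nothing to shift — no conflicts. The grammar is LR(0).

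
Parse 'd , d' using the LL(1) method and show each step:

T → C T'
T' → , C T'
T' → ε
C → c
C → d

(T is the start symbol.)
Stack is shown with the top on the left.

Stack     Input    Action
-------------------------
T $       d , d $  output T → C T'
C T' $    d , d $  output C → d
d T' $    d , d $  match 'd'
T' $      , d $    output T' → , C T'
, C T' $  , d $    match ','
C T' $    d $      output C → d
d T' $    d $      match 'd'
T' $      $        output T' → ε
$         $        accept

The string is accepted.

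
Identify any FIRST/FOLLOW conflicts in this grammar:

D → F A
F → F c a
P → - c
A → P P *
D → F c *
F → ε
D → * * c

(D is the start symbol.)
Yes. F → F c a with FOLLOW(F) on { 'c' }

A FIRST/FOLLOW conflict occurs when a non-terminal N has a nullable alternative N → β (β ⇒* ε) and another alternative N → α with FIRST(α) ∩ FOLLOW(N) ≠ ∅: on such a lookahead the parser cannot decide between expanding α and letting N vanish via β.

Nullable non-terminals: F.
FIRST sets used below: FIRST(F) = { 'c', ε }

F: nullable alternative(s) F → ε; FOLLOW(F) = { '-', 'c' }
  F → F c a: FIRST \ {ε} = { 'c' } — overlaps FOLLOW(F) on { 'c' }: CONFLICT
  F → ε: FIRST \ {ε} = { } — this is the only nullable alternative, skip

A, D, P have no nullable alternative, so no FIRST/FOLLOW check is needed there.

So the grammar has 1 FIRST/FOLLOW conflict (marked CONFLICT above).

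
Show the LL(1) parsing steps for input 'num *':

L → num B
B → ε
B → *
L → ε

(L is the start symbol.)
LL(1) parsing maintains a stack (initially the start symbol over $) and the input. At each step: if the stack top is a terminal, match it against the current input token; if it is a non-terminal N, replace it with the RHS of M[N, lookahead] (the unique production whose predict set contains the lookahead).

Stack is shown with the top on the left.

Stack    Input    Action
------------------------
L $      num * $  output L → num B
num B $  num * $  match 'num'
B $      * $      output B → *
* $      * $      match '*'
$        $        accept

The string is accepted.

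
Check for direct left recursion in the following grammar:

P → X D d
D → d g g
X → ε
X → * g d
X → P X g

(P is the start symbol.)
Direct left recursion occurs when N → N α for some non-terminal N (the right-hand side begins with the left-hand side itself).

P → X D d: starts with X
D → d g g: starts with d
X → ε: starts with ε
X → * g d: starts with '*'
X → P X g: starts with P

No direct left recursion found.

Answer: No direct left recursion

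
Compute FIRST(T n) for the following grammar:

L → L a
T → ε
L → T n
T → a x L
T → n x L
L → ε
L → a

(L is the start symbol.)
FIRST sets of the non-terminals involved (from the grammar, by fixed-point iteration):
  FIRST(T) = { 'a', 'n', ε }

To compute FIRST(T n), process the symbols left to right:
Symbol T is a non-terminal. Add FIRST(T) \ {ε} = { 'a', 'n' }
T is nullable (ε ∈ FIRST(T)), continue to the next symbol.
Symbol n is a terminal. Add 'n' and stop.
FIRST(T n) = { 'a', 'n' }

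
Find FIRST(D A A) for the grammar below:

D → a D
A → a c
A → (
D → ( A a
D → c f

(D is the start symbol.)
FIRST sets of the non-terminals involved (from the grammar, by fixed-point iteration):
  FIRST(D) = { '(', 'a', 'c' }

To compute FIRST(D A A), process the symbols left to right:
Symbol D is a non-terminal. Add FIRST(D) \ {ε} = { '(', 'a', 'c' }
D is not nullable (ε ∉ FIRST(D)), so stop here.
FIRST(D A A) = { '(', 'a', 'c' }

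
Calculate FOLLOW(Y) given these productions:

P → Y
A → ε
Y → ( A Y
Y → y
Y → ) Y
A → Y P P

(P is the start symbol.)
To compute FOLLOW(Y), find every occurrence of Y on a right-hand side N → α Y β: add FIRST(β) \ {ε}, and if β is empty or nullable also add FOLLOW(N). Iterate to a fixed point.

In P → Y: Y is at the end, add FOLLOW(P)
In Y → ( A Y: Y is at the end; this adds FOLLOW(Y) to itself — nothing new
In Y → ) Y: Y is at the end; this adds FOLLOW(Y) to itself — nothing new
In A → Y P P: Y is followed by P P, add FIRST(P P) \ {ε} = { '(', ')', 'y' }

The FOLLOW sets referred to above (computed the same way, to a fixed point):
  FOLLOW(P) = { $, '(', ')', 'y' }

Taking the union: FOLLOW(Y) = { $, '(', ')', 'y' }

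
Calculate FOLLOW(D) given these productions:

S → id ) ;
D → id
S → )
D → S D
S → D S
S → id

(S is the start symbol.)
In D → S D: D is at the end; this adds FOLLOW(D) to itself — nothing new
In S → D S: D is followed by S, add FIRST(S) \ {ε} = { ')', 'id' }

Taking the union: FOLLOW(D) = { ')', 'id' }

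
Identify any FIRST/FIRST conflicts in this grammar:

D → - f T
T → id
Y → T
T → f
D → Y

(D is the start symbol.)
FIRST sets of the non-terminals at (or reachable through a nullable prefix from) the front of some alternative:
  FIRST(Y) = { 'f', 'id' }

Productions for D:
  D → - f T: FIRST = { '-' }
  D → Y: FIRST = { 'f', 'id' }
Productions for T:
  T → id: FIRST = { 'id' }
  T → f: FIRST = { 'f' }
Y has only one production, so no FIRST/FIRST conflict is possible there.

All alternatives of each non-terminal have pairwise disjoint FIRST sets.

Answer: No FIRST/FIRST conflicts.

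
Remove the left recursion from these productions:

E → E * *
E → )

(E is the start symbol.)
E → ) E'
E' → * * E'
E' → ε

E is directly left-recursive. The standard transformation for
  A → A α₁ | ... | A α_m | β₁ | ... | β_n
is
  A  → β₁ A' | ... | β_n A'
  A' → α₁ A' | ... | α_m A' | ε

E → ) becomes E → ) E'
E → E * * becomes E' → * * E'
Add E' → ε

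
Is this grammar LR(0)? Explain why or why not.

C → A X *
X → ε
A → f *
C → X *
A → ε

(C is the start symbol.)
No. Shift-reduce conflict between [A → .] and [A → . f *]

A grammar is LR(0) if no state in the canonical LR(0) collection has:
  - both a shift item (dot before a terminal) and a complete item (shift-reduce conflict), or
  - two or more complete items (reduce-reduce conflict; the accept item [C' → C .] counts as a complete item here).

Augment with C' → C and build the canonical LR(0) collection (I0 = CLOSURE({[C' → . C]}), then GOTO on every symbol after a dot until no new states appear). It has 9 states:
  I0: { [A → . f *], [A → .], [C → . A X *], [C → . X *], [C' → . C], [X → .] }  — shift, 2 reduces
  I1: { [C → A . X *], [X → .] }  — reduce
  I2: { [C' → C .] }  — accept
  I3: { [C → X . *] }  — shift
  I4: { [A → f . *] }  — shift
  I5: { [A → f * .] }  — reduce
  I6: { [C → X * .] }  — reduce
  I7: { [C → A X . *] }  — shift
  I8: { [C → A X * .] }  — reduce

Conflict in state I0:
  Shift-reduce conflict between [A → .] and [A → . f *]
So the grammar is NOT LR(0).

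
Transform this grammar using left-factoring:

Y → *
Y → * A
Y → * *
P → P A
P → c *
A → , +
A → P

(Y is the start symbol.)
Left-factoring transforms A → αβ₁ | αβ₂ into A → αA' and A' → β₁ | β₂
(α is the longest common prefix among the alternatives). Repeat until
no nonterminal has two alternatives with a common prefix.

Round 1: Y has alternatives sharing prefix '*'. Introduce Y': Y → * Y'
  Add: Y' → ε
  Add: Y' → A
  Add: Y' → *

No remaining common prefixes — done.

Resulting grammar:
Y → * Y'
Y' → ε
Y' → A
Y' → *
P → P A
P → c *
A → , +
A → P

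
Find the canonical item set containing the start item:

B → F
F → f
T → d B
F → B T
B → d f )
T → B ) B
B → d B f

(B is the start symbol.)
{ [B → . F], [B → . d B f], [B → . d f )], [B' → . B], [F → . B T], [F → . f] }

First, augment the grammar with B' → B
I₀ = CLOSURE({ [B' → . B] }):
  [B' → . B] has the dot before B: add [B → . F], [B → . d f )], [B → . d B f]
  [B → . F] has the dot before F: add [F → . f], [F → . B T]
No further items can be added.

I₀ = { [B → . F], [B → . d B f], [B → . d f )], [B' → . B], [F → . B T], [F → . f] }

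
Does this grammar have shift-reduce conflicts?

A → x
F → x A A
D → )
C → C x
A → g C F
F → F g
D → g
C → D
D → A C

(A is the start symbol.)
Yes — I8: [D → g .] vs [A → . g C F]; I9: [A → g C F .] vs [F → F . g]; I10: [C → C x .] vs [A → . g C F]; I14: [D → A C .] vs [C → C . x]

A shift-reduce conflict occurs when an LR(0) state has both:
  - a complete (reduce) item [A → α .] (dot at the end), and
  - a shift item [B → β . c γ] (dot before a terminal).

Augment with A' → A and build the canonical LR(0) collection (I0 = CLOSURE({[A' → . A]}), then GOTO on every symbol after a dot until no new states appear). It has 16 states:
  I0: { [A → . g C F], [A → . x], [A' → . A] }  — shift
  I1: { [A' → A .] }  — accept
  I2: { [A → . g C F], [A → . x], [A → g . C F], [C → . C x], [C → . D], [D → . )], [D → . A C], [D → . g] }  — shift
  I3: { [A → x .] }  — reduce
  I4: { [D → ) .] }  — reduce
  I5: { [A → . g C F], [A → . x], [C → . C x], [C → . D], [D → . )], [D → . A C], [D → . g], [D → A . C] }  — shift
  I6: { [A → g C . F], [C → C . x], [F → . F g], [F → . x A A] }  — shift
  I7: { [C → D .] }  — reduce
  I8: { [A → . g C F], [A → . x], [A → g . C F], [C → . C x], [C → . D], [D → . )], [D → . A C], [D → . g], [D → g .] }  — shift, reduce
  I9: { [A → g C F .], [F → F . g] }  — shift, reduce
  I10: { [A → . g C F], [A → . x], [C → C x .], [F → x . A A] }  — shift, reduce
  I11: { [A → . g C F], [A → . x], [F → x A . A] }  — shift
  I12: { [F → x A A .] }  — reduce
  I13: { [F → F g .] }  — reduce
  I14: { [C → C . x], [D → A C .] }  — shift, reduce
  I15: { [C → C x .] }  — reduce

I8 contains reduce item [D → g .] and shift items [A → . g C F], [A → . x], [D → . )], [D → . g] — shift-reduce conflict.
I9 contains reduce item [A → g C F .] and shift item [F → F . g] — shift-reduce conflict.
I10 contains reduce item [C → C x .] and shift items [A → . g C F], [A → . x] — shift-reduce conflict.
I14 contains reduce item [D → A C .] and shift item [C → C . x] — shift-reduce conflict.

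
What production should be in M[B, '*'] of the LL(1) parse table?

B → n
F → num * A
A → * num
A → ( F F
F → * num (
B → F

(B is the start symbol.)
B → F

To find M[B, '*'], we find productions for B where '*' is in the predict set (PREDICT(N → α) = (FIRST(α) \ {ε}) ∪ (FOLLOW(N) if α ⇒* ε)).

Relevant sets:
  FIRST(F) = { '*', 'num' }

B → n: PREDICT = { 'n' }
B → F: PREDICT = { '*', 'num' }
  '*' is in predict set, so this production goes in M[B, '*']

M[B, '*'] = B → F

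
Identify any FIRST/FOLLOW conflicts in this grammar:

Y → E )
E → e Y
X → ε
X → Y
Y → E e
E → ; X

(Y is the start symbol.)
Yes. X → Y with FOLLOW(X) on { 'e' }

Nullable non-terminals: X.
FIRST sets used below: FIRST(Y) = { ';', 'e' }

X: nullable alternative(s) X → ε; FOLLOW(X) = { ')', 'e' }
  X → ε: FIRST \ {ε} = { } — this is the only nullable alternative, skip
  X → Y: FIRST \ {ε} = { ';', 'e' } — overlaps FOLLOW(X) on { 'e' }: CONFLICT

E, Y have no nullable alternative, so no FIRST/FOLLOW check is needed there.

So the grammar has 1 FIRST/FOLLOW conflict (marked CONFLICT above).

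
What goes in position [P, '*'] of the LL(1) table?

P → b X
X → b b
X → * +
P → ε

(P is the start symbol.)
Empty (error entry)

To find M[P, '*'], we find productions for P where '*' is in the predict set (PREDICT(N → α) = (FIRST(α) \ {ε}) ∪ (FOLLOW(N) if α ⇒* ε)).

Relevant sets:
  FOLLOW(P) = { $ }

P → b X: PREDICT = { 'b' }
P → ε: PREDICT = { $ }

M[P, '*'] is empty (no production applies)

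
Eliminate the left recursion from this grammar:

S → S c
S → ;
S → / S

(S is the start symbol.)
S → ; S'
S → / S S'
S' → c S'
S' → ε

S is directly left-recursive. The standard transformation for
  A → A α₁ | ... | A α_m | β₁ | ... | β_n
is
  A  → β₁ A' | ... | β_n A'
  A' → α₁ A' | ... | α_m A' | ε

S → ; becomes S → ; S'
S → / S becomes S → / S S'
S → S c becomes S' → c S'
Add S' → ε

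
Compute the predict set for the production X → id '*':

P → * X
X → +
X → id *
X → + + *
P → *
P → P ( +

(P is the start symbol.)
PREDICT(X → id '*') = (FIRST(RHS) \ {ε}) ∪ (FOLLOW(X) if ε ∈ FIRST(RHS), i.e. RHS ⇒* ε)
FIRST(id '*') = { 'id' }
ε ∉ FIRST(id '*'), so FOLLOW(X) is not added.
PREDICT(X → id '*') = { 'id' }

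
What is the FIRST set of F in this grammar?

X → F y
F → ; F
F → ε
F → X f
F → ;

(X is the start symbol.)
FIRST sets of the other non-terminals involved (by the same procedure, iterated to a fixed point):
  FIRST(X) = { ';', 'y' }

From F → ; F:
  - ';' is a terminal: add ';' and stop
From F → ε:
  - ε-production, so ε ∈ FIRST(F)
From F → X f:
  - X is a non-terminal: add FIRST(X) \ {ε} = { ';', 'y' }
    X is not nullable, so stop
From F → ;:
  - ';' is a terminal: add ';' and stop

Collecting: FIRST(F) = { ';', 'y', ε }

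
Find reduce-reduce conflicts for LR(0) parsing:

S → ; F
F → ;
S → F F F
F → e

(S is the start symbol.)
A reduce-reduce conflict occurs when an LR(0) state has two complete items [A → α .] and [B → β .] — both call for a reduction, and with no lookahead the parser cannot choose between them.

Augment with S' → S and build the canonical LR(0) collection (I0 = CLOSURE({[S' → . S]}), then GOTO on every symbol after a dot until no new states appear). It has 9 states:
  I0: { [F → . ;], [F → . e], [S → . ; F], [S → . F F F], [S' → . S] }  — shift
  I1: { [F → . ;], [F → . e], [F → ; .], [S → ; . F] }  — shift, reduce
  I2: { [F → . ;], [F → . e], [S → F . F F] }  — shift
  I3: { [S' → S .] }  — accept
  I4: { [F → e .] }  — reduce
  I5: { [F → ; .] }  — reduce
  I6: { [F → . ;], [F → . e], [S → F F . F] }  — shift
  I7: { [S → F F F .] }  — reduce
  I8: { [S → ; F .] }  — reduce

No state contains more than one complete item.

Answer: No reduce-reduce conflicts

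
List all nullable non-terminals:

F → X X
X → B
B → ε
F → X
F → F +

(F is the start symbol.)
A non-terminal is nullable if it can derive ε (the empty string): either it has an ε-production, or it has a production whose right-hand side consists entirely of nullable non-terminals.

ε-productions: B → ε
So B is immediately nullable.
X → B: every symbol on the right is nullable, so X is nullable too.
F → X: every symbol on the right is nullable, so F is nullable too.
Every non-terminal is now nullable.
Nullable = { 'B', 'F', 'X' }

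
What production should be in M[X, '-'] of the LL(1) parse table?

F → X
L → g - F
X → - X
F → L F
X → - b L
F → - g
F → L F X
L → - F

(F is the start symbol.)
To find M[X, '-'], we find productions for X where '-' is in the predict set (PREDICT(N → α) = (FIRST(α) \ {ε}) ∪ (FOLLOW(N) if α ⇒* ε)).

X → - X: PREDICT = { '-' }
  '-' is in predict set, so this production goes in M[X, '-']
X → - b L: PREDICT = { '-' }
  '-' is in predict set, so this production goes in M[X, '-']

M[X, '-'] = X → - X, X → - b L  (a multiply-defined cell — the grammar is not LL(1))

Answer: X → - X, X → - b L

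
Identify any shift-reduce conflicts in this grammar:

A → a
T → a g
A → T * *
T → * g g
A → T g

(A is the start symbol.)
Yes — I4: [A → a .] vs [T → a . g]

A shift-reduce conflict occurs when an LR(0) state has both:
  - a complete (reduce) item [A → α .] (dot at the end), and
  - a shift item [B → β . c γ] (dot before a terminal).

Augment with A' → A and build the canonical LR(0) collection (I0 = CLOSURE({[A' → . A]}), then GOTO on every symbol after a dot until no new states appear). It has 11 states:
  I0: { [A → . T * *], [A → . T g], [A → . a], [A' → . A], [T → . * g g], [T → . a g] }  — shift
  I1: { [T → * . g g] }  — shift
  I2: { [A' → A .] }  — accept
  I3: { [A → T . * *], [A → T . g] }  — shift
  I4: { [A → a .], [T → a . g] }  — shift, reduce
  I5: { [T → a g .] }  — reduce
  I6: { [A → T * . *] }  — shift
  I7: { [A → T g .] }  — reduce
  I8: { [A → T * * .] }  — reduce
  I9: { [T → * g . g] }  — shift
  I10: { [T → * g g .] }  — reduce

I4 contains reduce item [A → a .] and shift item [T → a . g] — shift-reduce conflict.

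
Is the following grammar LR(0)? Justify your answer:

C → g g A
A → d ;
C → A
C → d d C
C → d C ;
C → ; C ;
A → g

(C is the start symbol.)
A grammar is LR(0) if no state in the canonical LR(0) collection has:
  - both a shift item (dot before a terminal) and a complete item (shift-reduce conflict), or
  - two or more complete items (reduce-reduce conflict; the accept item [C' → C .] counts as a complete item here).

Augment with C' → C and build the canonical LR(0) collection (I0 = CLOSURE({[C' → . C]}), then GOTO on every symbol after a dot until no new states appear). It has 18 states:
  I0: { [A → . d ;], [A → . g], [C → . ; C ;], [C → . A], [C → . d C ;], [C → . d d C], [C → . g g A], [C' → . C] }  — shift
  I1: { [A → . d ;], [A → . g], [C → . ; C ;], [C → . A], [C → . d C ;], [C → . d d C], [C → . g g A], [C → ; . C ;] }  — shift
  I2: { [C → A .] }  — reduce
  I3: { [C' → C .] }  — accept
  I4: { [A → . d ;], [A → . g], [A → d . ;], [C → . ; C ;], [C → . A], [C → . d C ;], [C → . d d C], [C → . g g A], [C → d . C ;], [C → d . d C] }  — shift
  I5: { [A → g .], [C → g . g A] }  — shift, reduce
  I6: { [A → . d ;], [A → . g], [C → g g . A] }  — shift
  I7: { [C → g g A .] }  — reduce
  I8: { [A → d . ;] }  — shift
  I9: { [A → g .] }  — reduce
  I10: { [A → d ; .] }  — reduce
  I11: { [A → . d ;], [A → . g], [A → d ; .], [C → . ; C ;], [C → . A], [C → . d C ;], [C → . d d C], [C → . g g A], [C → ; . C ;] }  — shift, reduce
  I12: { [C → d C . ;] }  — shift
  I13: { [A → . d ;], [A → . g], [A → d . ;], [C → . ; C ;], [C → . A], [C → . d C ;], [C → . d d C], [C → . g g A], [C → d . C ;], [C → d . d C], [C → d d . C] }  — shift
  I14: { [C → d C . ;], [C → d d C .] }  — shift, reduce
  I15: { [C → d C ; .] }  — reduce
  I16: { [C → ; C . ;] }  — shift
  I17: { [C → ; C ; .] }  — reduce

Conflict in state I5:
  Shift-reduce conflict between [A → g .] and [C → g . g A]
So the grammar is NOT LR(0).

Answer: No. Shift-reduce conflict between [A → g .] and [C → g . g A]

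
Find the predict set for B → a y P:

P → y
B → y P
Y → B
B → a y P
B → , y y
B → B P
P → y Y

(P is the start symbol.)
{ 'a' }

PREDICT(B → a y P) = (FIRST(RHS) \ {ε}) ∪ (FOLLOW(B) if ε ∈ FIRST(RHS), i.e. RHS ⇒* ε)
FIRST(a y P) = { 'a' }
ε ∉ FIRST(a y P), so FOLLOW(B) is not added.
PREDICT(B → a y P) = { 'a' }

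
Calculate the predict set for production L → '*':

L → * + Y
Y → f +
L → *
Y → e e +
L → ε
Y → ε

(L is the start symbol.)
{ '*' }

PREDICT(L → '*') = (FIRST(RHS) \ {ε}) ∪ (FOLLOW(L) if ε ∈ FIRST(RHS), i.e. RHS ⇒* ε)
FIRST('*') = { '*' }
ε ∉ FIRST('*'), so FOLLOW(L) is not added.
PREDICT(L → '*') = { '*' }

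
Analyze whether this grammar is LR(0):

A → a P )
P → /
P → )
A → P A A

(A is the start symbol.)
Augment with A' → A and build the canonical LR(0) collection (I0 = CLOSURE({[A' → . A]}), then GOTO on every symbol after a dot until no new states appear). It has 10 states:
  I0: { [A → . P A A], [A → . a P )], [A' → . A], [P → . )], [P → . /] }  — shift
  I1: { [P → ) .] }  — reduce
  I2: { [P → / .] }  — reduce
  I3: { [A' → A .] }  — accept
  I4: { [A → . P A A], [A → . a P )], [A → P . A A], [P → . )], [P → . /] }  — shift
  I5: { [A → a . P )], [P → . )], [P → . /] }  — shift
  I6: { [A → a P . )] }  — shift
  I7: { [A → a P ) .] }  — reduce
  I8: { [A → . P A A], [A → . a P )], [A → P A . A], [P → . )], [P → . /] }  — shift
  I9: { [A → P A A .] }  — reduce

Every state is either a pure shift/goto state or contains exactly one complete item and nothing to shift — no conflicts. The grammar is LR(0).

Answer: Yes, the grammar is LR(0)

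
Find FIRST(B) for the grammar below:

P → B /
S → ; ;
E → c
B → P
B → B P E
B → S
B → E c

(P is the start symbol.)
{ ';', 'c' }

To compute FIRST(B), examine every production with B on the left-hand side, reading each right-hand side left to right until a non-nullable symbol is reached.

FIRST sets of the other non-terminals involved (by the same procedure, iterated to a fixed point):
  FIRST(P) = { ';', 'c' }
  FIRST(S) = { ';' }
  FIRST(E) = { 'c' }

From B → P:
  - P is a non-terminal: add FIRST(P) \ {ε} = { ';', 'c' }
    P is not nullable, so stop
From B → B P E:
  - B is the symbol being defined: contributes nothing new
    B is not nullable, so stop
From B → S:
  - S is a non-terminal: add FIRST(S) \ {ε} = { ';' }
    S is not nullable, so stop
From B → E c:
  - E is a non-terminal: add FIRST(E) \ {ε} = { 'c' }
    E is not nullable, so stop

Collecting: FIRST(B) = { ';', 'c' }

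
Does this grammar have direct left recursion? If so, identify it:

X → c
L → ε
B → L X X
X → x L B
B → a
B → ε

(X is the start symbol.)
No direct left recursion

Direct left recursion occurs when N → N α for some non-terminal N (the right-hand side begins with the left-hand side itself).

X → c: starts with c
L → ε: starts with ε
B → L X X: starts with L
X → x L B: starts with x
B → a: starts with a
B → ε: starts with ε

No direct left recursion found.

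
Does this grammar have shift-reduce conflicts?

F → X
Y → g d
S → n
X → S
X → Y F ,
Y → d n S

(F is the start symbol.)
No shift-reduce conflicts

A shift-reduce conflict occurs when an LR(0) state has both:
  - a complete (reduce) item [A → α .] (dot at the end), and
  - a shift item [B → β . c γ] (dot before a terminal).

Augment with F' → F and build the canonical LR(0) collection (I0 = CLOSURE({[F' → . F]}), then GOTO on every symbol after a dot until no new states appear). It has 13 states:
  I0: { [F → . X], [F' → . F], [S → . n], [X → . S], [X → . Y F ,], [Y → . d n S], [Y → . g d] }  — shift
  I1: { [F' → F .] }  — accept
  I2: { [X → S .] }  — reduce
  I3: { [F → X .] }  — reduce
  I4: { [F → . X], [S → . n], [X → . S], [X → . Y F ,], [X → Y . F ,], [Y → . d n S], [Y → . g d] }  — shift
  I5: { [Y → d . n S] }  — shift
  I6: { [Y → g . d] }  — shift
  I7: { [S → n .] }  — reduce
  I8: { [Y → g d .] }  — reduce
  I9: { [S → . n], [Y → d n . S] }  — shift
  I10: { [Y → d n S .] }  — reduce
  I11: { [X → Y F . ,] }  — shift
  I12: { [X → Y F , .] }  — reduce

No state contains both a complete item and a shift item.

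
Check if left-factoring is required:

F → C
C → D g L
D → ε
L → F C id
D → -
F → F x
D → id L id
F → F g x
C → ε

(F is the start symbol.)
Left-factoring is needed when two productions for the same non-terminal
share a common prefix on the right-hand side.

Productions for F:
  F → C
  F → F x
  F → F g x
Productions for C:
  C → D g L
  C → ε
Productions for D:
  D → ε
  D → -
  D → id L id

Found common prefix 'F' in productions for F

Answer: Yes, F has productions with common prefix 'F'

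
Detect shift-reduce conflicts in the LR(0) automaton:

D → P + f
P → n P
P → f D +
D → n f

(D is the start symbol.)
Yes — I6: [D → n f .] vs [D → . n f]

Augment with D' → D and build the canonical LR(0) collection (I0 = CLOSURE({[D' → . D]}), then GOTO on every symbol after a dot until no new states appear). It has 12 states:
  I0: { [D → . P + f], [D → . n f], [D' → . D], [P → . f D +], [P → . n P] }  — shift
  I1: { [D' → D .] }  — accept
  I2: { [D → P . + f] }  — shift
  I3: { [D → . P + f], [D → . n f], [P → . f D +], [P → . n P], [P → f . D +] }  — shift
  I4: { [D → n . f], [P → . f D +], [P → . n P], [P → n . P] }  — shift
  I5: { [P → n P .] }  — reduce
  I6: { [D → . P + f], [D → . n f], [D → n f .], [P → . f D +], [P → . n P], [P → f . D +] }  — shift, reduce
  I7: { [P → . f D +], [P → . n P], [P → n . P] }  — shift
  I8: { [P → f D . +] }  — shift
  I9: { [P → f D + .] }  — reduce
  I10: { [D → P + . f] }  — shift
  I11: { [D → P + f .] }  — reduce

I6 contains reduce item [D → n f .] and shift items [D → . n f], [P → . f D +], [P → . n P] — shift-reduce conflict.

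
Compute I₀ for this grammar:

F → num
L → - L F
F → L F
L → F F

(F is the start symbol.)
{ [F → . L F], [F → . num], [F' → . F], [L → . - L F], [L → . F F] }

First, augment the grammar with F' → F
I₀ = CLOSURE({ [F' → . F] }):
  [F' → . F] has the dot before F: add [F → . num], [F → . L F]
  [F → . L F] has the dot before L: add [L → . - L F], [L → . F F]
No further items can be added.

I₀ = { [F → . L F], [F → . num], [F' → . F], [L → . - L F], [L → . F F] }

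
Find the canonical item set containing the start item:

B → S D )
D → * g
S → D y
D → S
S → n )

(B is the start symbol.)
First, augment the grammar with B' → B
I₀ = CLOSURE({ [B' → . B] }):
  [B' → . B] has the dot before B: add [B → . S D )]
  [B → . S D )] has the dot before S: add [S → . D y], [S → . n )]
  [S → . D y] has the dot before D: add [D → . * g], [D → . S]
No further items can be added.

I₀ = { [B → . S D )], [B' → . B], [D → . * g], [D → . S], [S → . D y], [S → . n )] }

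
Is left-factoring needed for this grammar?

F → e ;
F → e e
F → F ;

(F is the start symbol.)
Yes, F has productions with common prefix 'e'

Left-factoring is needed when two productions for the same non-terminal
share a common prefix on the right-hand side.

Productions for F:
  F → e ;
  F → e e
  F → F ;

Found common prefix 'e' in productions for F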